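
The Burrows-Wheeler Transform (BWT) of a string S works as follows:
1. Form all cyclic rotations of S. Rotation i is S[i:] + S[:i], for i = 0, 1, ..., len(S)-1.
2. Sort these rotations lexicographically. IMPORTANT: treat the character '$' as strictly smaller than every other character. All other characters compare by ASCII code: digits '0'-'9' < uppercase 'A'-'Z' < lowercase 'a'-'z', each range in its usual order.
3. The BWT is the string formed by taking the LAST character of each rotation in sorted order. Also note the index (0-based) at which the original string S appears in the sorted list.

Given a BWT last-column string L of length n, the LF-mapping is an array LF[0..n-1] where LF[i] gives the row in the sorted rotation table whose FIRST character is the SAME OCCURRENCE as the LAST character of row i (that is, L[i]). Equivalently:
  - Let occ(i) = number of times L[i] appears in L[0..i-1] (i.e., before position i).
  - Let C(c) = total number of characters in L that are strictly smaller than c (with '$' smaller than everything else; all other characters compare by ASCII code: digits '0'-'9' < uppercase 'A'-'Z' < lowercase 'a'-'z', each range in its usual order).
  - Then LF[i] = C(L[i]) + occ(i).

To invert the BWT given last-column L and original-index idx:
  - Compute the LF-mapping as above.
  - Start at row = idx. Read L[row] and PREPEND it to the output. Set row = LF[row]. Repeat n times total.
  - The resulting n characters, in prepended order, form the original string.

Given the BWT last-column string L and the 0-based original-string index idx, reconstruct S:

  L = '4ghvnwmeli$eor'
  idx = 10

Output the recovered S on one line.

LF mapping: 1 4 5 12 9 13 8 2 7 6 0 3 10 11
Walk LF starting at row 10, prepending L[row]:
  step 1: row=10, L[10]='$', prepend. Next row=LF[10]=0
  step 2: row=0, L[0]='4', prepend. Next row=LF[0]=1
  step 3: row=1, L[1]='g', prepend. Next row=LF[1]=4
  step 4: row=4, L[4]='n', prepend. Next row=LF[4]=9
  step 5: row=9, L[9]='i', prepend. Next row=LF[9]=6
  step 6: row=6, L[6]='m', prepend. Next row=LF[6]=8
  step 7: row=8, L[8]='l', prepend. Next row=LF[8]=7
  step 8: row=7, L[7]='e', prepend. Next row=LF[7]=2
  step 9: row=2, L[2]='h', prepend. Next row=LF[2]=5
  step 10: row=5, L[5]='w', prepend. Next row=LF[5]=13
  step 11: row=13, L[13]='r', prepend. Next row=LF[13]=11
  step 12: row=11, L[11]='e', prepend. Next row=LF[11]=3
  step 13: row=3, L[3]='v', prepend. Next row=LF[3]=12
  step 14: row=12, L[12]='o', prepend. Next row=LF[12]=10
Reversed output: overwhelming4$

Answer: overwhelming4$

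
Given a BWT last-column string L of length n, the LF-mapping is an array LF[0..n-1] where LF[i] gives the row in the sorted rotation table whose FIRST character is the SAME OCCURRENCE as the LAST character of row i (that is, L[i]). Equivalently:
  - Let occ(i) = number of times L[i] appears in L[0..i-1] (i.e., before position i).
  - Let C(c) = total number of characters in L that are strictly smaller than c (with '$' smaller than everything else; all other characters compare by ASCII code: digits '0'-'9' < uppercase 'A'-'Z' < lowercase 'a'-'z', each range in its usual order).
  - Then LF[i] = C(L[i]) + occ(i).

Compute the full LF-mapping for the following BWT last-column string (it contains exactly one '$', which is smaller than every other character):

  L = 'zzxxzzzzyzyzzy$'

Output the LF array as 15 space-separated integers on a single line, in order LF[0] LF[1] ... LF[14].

Answer: 6 7 1 2 8 9 10 11 3 12 4 13 14 5 0

Derivation:
Char counts: '$':1, 'x':2, 'y':3, 'z':9
C (first-col start): C('$')=0, C('x')=1, C('y')=3, C('z')=6
L[0]='z': occ=0, LF[0]=C('z')+0=6+0=6
L[1]='z': occ=1, LF[1]=C('z')+1=6+1=7
L[2]='x': occ=0, LF[2]=C('x')+0=1+0=1
L[3]='x': occ=1, LF[3]=C('x')+1=1+1=2
L[4]='z': occ=2, LF[4]=C('z')+2=6+2=8
L[5]='z': occ=3, LF[5]=C('z')+3=6+3=9
L[6]='z': occ=4, LF[6]=C('z')+4=6+4=10
L[7]='z': occ=5, LF[7]=C('z')+5=6+5=11
L[8]='y': occ=0, LF[8]=C('y')+0=3+0=3
L[9]='z': occ=6, LF[9]=C('z')+6=6+6=12
L[10]='y': occ=1, LF[10]=C('y')+1=3+1=4
L[11]='z': occ=7, LF[11]=C('z')+7=6+7=13
L[12]='z': occ=8, LF[12]=C('z')+8=6+8=14
L[13]='y': occ=2, LF[13]=C('y')+2=3+2=5
L[14]='$': occ=0, LF[14]=C('$')+0=0+0=0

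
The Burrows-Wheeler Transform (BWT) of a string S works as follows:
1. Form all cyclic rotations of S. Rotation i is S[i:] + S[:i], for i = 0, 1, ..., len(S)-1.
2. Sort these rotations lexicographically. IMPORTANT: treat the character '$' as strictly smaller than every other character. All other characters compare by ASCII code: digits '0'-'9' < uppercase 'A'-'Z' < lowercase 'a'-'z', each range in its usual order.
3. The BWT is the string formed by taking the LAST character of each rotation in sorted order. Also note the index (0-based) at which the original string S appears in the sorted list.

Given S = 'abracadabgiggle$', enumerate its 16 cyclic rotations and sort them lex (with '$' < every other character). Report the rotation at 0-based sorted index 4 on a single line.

All 16 rotations (rotation i = S[i:]+S[:i]):
  rot[0] = abracadabgiggle$
  rot[1] = bracadabgiggle$a
  rot[2] = racadabgiggle$ab
  rot[3] = acadabgiggle$abr
  rot[4] = cadabgiggle$abra
  rot[5] = adabgiggle$abrac
  rot[6] = dabgiggle$abraca
  rot[7] = abgiggle$abracad
  rot[8] = bgiggle$abracada
  rot[9] = giggle$abracadab
  rot[10] = iggle$abracadabg
  rot[11] = ggle$abracadabgi
  rot[12] = gle$abracadabgig
  rot[13] = le$abracadabgigg
  rot[14] = e$abracadabgiggl
  rot[15] = $abracadabgiggle
Sorted (with $ < everything):
  sorted[0] = $abracadabgiggle
  sorted[1] = abgiggle$abracad
  sorted[2] = abracadabgiggle$
  sorted[3] = acadabgiggle$abr
  sorted[4] = adabgiggle$abrac
  sorted[5] = bgiggle$abracada
  sorted[6] = bracadabgiggle$a
  sorted[7] = cadabgiggle$abra
  sorted[8] = dabgiggle$abraca
  sorted[9] = e$abracadabgiggl
  sorted[10] = ggle$abracadabgi
  sorted[11] = giggle$abracadab
  sorted[12] = gle$abracadabgig
  sorted[13] = iggle$abracadabg
  sorted[14] = le$abracadabgigg
  sorted[15] = racadabgiggle$ab
sorted[4] = adabgiggle$abrac

Answer: adabgiggle$abrac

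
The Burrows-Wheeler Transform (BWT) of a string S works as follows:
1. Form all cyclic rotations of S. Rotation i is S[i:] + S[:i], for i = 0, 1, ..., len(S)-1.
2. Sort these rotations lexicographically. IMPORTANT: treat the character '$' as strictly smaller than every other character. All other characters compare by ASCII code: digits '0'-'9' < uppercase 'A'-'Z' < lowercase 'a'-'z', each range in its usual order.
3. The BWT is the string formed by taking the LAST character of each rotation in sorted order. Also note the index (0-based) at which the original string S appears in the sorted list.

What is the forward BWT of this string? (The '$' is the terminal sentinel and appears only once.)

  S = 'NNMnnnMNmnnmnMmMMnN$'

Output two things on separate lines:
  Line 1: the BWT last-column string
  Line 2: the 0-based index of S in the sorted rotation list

All 20 rotations (rotation i = S[i:]+S[:i]):
  rot[0] = NNMnnnMNmnnmnMmMMnN$
  rot[1] = NMnnnMNmnnmnMmMMnN$N
  rot[2] = MnnnMNmnnmnMmMMnN$NN
  rot[3] = nnnMNmnnmnMmMMnN$NNM
  rot[4] = nnMNmnnmnMmMMnN$NNMn
  rot[5] = nMNmnnmnMmMMnN$NNMnn
  rot[6] = MNmnnmnMmMMnN$NNMnnn
  rot[7] = NmnnmnMmMMnN$NNMnnnM
  rot[8] = mnnmnMmMMnN$NNMnnnMN
  rot[9] = nnmnMmMMnN$NNMnnnMNm
  rot[10] = nmnMmMMnN$NNMnnnMNmn
  rot[11] = mnMmMMnN$NNMnnnMNmnn
  rot[12] = nMmMMnN$NNMnnnMNmnnm
  rot[13] = MmMMnN$NNMnnnMNmnnmn
  rot[14] = mMMnN$NNMnnnMNmnnmnM
  rot[15] = MMnN$NNMnnnMNmnnmnMm
  rot[16] = MnN$NNMnnnMNmnnmnMmM
  rot[17] = nN$NNMnnnMNmnnmnMmMM
  rot[18] = N$NNMnnnMNmnnmnMmMMn
  rot[19] = $NNMnnnMNmnnmnMmMMnN
Sorted (with $ < everything):
  sorted[0] = $NNMnnnMNmnnmnMmMMnN  (last char: 'N')
  sorted[1] = MMnN$NNMnnnMNmnnmnMm  (last char: 'm')
  sorted[2] = MNmnnmnMmMMnN$NNMnnn  (last char: 'n')
  sorted[3] = MmMMnN$NNMnnnMNmnnmn  (last char: 'n')
  sorted[4] = MnN$NNMnnnMNmnnmnMmM  (last char: 'M')
  sorted[5] = MnnnMNmnnmnMmMMnN$NN  (last char: 'N')
  sorted[6] = N$NNMnnnMNmnnmnMmMMn  (last char: 'n')
  sorted[7] = NMnnnMNmnnmnMmMMnN$N  (last char: 'N')
  sorted[8] = NNMnnnMNmnnmnMmMMnN$  (last char: '$')
  sorted[9] = NmnnmnMmMMnN$NNMnnnM  (last char: 'M')
  sorted[10] = mMMnN$NNMnnnMNmnnmnM  (last char: 'M')
  sorted[11] = mnMmMMnN$NNMnnnMNmnn  (last char: 'n')
  sorted[12] = mnnmnMmMMnN$NNMnnnMN  (last char: 'N')
  sorted[13] = nMNmnnmnMmMMnN$NNMnn  (last char: 'n')
  sorted[14] = nMmMMnN$NNMnnnMNmnnm  (last char: 'm')
  sorted[15] = nN$NNMnnnMNmnnmnMmMM  (last char: 'M')
  sorted[16] = nmnMmMMnN$NNMnnnMNmn  (last char: 'n')
  sorted[17] = nnMNmnnmnMmMMnN$NNMn  (last char: 'n')
  sorted[18] = nnmnMmMMnN$NNMnnnMNm  (last char: 'm')
  sorted[19] = nnnMNmnnmnMmMMnN$NNM  (last char: 'M')
Last column: NmnnMNnN$MMnNnmMnnmM
Original string S is at sorted index 8

Answer: NmnnMNnN$MMnNnmMnnmM
8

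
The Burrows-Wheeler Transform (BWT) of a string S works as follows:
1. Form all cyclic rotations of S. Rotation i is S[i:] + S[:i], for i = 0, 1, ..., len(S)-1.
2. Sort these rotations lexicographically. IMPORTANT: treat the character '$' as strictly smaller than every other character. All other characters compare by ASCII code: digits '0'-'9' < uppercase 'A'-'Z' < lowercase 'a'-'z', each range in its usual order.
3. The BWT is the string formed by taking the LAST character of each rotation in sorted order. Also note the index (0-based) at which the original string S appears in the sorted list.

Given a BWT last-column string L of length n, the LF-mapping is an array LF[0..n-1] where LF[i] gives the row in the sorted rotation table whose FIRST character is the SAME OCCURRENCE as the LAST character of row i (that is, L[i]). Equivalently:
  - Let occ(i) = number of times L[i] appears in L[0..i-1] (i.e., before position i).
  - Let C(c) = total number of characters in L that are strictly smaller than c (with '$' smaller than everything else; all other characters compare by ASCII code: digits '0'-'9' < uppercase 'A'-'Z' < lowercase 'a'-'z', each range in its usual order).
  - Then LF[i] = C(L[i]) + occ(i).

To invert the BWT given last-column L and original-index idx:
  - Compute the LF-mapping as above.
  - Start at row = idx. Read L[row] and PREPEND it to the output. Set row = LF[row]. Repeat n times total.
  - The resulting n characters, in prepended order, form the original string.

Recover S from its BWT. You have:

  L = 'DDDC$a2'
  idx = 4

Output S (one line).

Answer: D2aDCD$

Derivation:
LF mapping: 3 4 5 2 0 6 1
Walk LF starting at row 4, prepending L[row]:
  step 1: row=4, L[4]='$', prepend. Next row=LF[4]=0
  step 2: row=0, L[0]='D', prepend. Next row=LF[0]=3
  step 3: row=3, L[3]='C', prepend. Next row=LF[3]=2
  step 4: row=2, L[2]='D', prepend. Next row=LF[2]=5
  step 5: row=5, L[5]='a', prepend. Next row=LF[5]=6
  step 6: row=6, L[6]='2', prepend. Next row=LF[6]=1
  step 7: row=1, L[1]='D', prepend. Next row=LF[1]=4
Reversed output: D2aDCD$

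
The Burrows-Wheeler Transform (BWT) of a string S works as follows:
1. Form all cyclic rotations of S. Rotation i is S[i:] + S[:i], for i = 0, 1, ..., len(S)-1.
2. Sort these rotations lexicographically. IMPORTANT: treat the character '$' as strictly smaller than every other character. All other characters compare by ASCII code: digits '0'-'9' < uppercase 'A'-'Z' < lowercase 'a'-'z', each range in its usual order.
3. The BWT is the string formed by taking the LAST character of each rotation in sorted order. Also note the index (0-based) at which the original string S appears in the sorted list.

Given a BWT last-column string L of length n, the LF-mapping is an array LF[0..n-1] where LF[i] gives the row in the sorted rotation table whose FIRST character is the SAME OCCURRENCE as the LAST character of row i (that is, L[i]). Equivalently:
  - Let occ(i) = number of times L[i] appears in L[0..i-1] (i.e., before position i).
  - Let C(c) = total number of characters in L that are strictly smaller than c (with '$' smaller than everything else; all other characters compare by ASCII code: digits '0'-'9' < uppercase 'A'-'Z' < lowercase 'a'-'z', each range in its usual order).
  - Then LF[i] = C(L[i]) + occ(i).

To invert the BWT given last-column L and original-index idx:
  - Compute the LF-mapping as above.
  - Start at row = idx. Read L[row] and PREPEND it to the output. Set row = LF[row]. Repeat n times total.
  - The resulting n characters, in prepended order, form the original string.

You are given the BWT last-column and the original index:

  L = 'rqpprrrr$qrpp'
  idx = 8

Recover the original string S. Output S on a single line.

LF mapping: 7 5 1 2 8 9 10 11 0 6 12 3 4
Walk LF starting at row 8, prepending L[row]:
  step 1: row=8, L[8]='$', prepend. Next row=LF[8]=0
  step 2: row=0, L[0]='r', prepend. Next row=LF[0]=7
  step 3: row=7, L[7]='r', prepend. Next row=LF[7]=11
  step 4: row=11, L[11]='p', prepend. Next row=LF[11]=3
  step 5: row=3, L[3]='p', prepend. Next row=LF[3]=2
  step 6: row=2, L[2]='p', prepend. Next row=LF[2]=1
  step 7: row=1, L[1]='q', prepend. Next row=LF[1]=5
  step 8: row=5, L[5]='r', prepend. Next row=LF[5]=9
  step 9: row=9, L[9]='q', prepend. Next row=LF[9]=6
  step 10: row=6, L[6]='r', prepend. Next row=LF[6]=10
  step 11: row=10, L[10]='r', prepend. Next row=LF[10]=12
  step 12: row=12, L[12]='p', prepend. Next row=LF[12]=4
  step 13: row=4, L[4]='r', prepend. Next row=LF[4]=8
Reversed output: rprrqrqppprr$

Answer: rprrqrqppprr$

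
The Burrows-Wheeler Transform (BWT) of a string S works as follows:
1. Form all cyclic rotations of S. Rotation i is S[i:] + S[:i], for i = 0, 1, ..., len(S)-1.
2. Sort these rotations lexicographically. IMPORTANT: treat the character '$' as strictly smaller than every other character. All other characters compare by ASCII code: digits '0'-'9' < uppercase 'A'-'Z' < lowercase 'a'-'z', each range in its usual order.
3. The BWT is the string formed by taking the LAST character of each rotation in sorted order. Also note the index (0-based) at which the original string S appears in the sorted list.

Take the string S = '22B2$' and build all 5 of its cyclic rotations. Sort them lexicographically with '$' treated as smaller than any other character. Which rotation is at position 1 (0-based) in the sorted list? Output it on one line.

Answer: 2$22B

Derivation:
All 5 rotations (rotation i = S[i:]+S[:i]):
  rot[0] = 22B2$
  rot[1] = 2B2$2
  rot[2] = B2$22
  rot[3] = 2$22B
  rot[4] = $22B2
Sorted (with $ < everything):
  sorted[0] = $22B2
  sorted[1] = 2$22B
  sorted[2] = 22B2$
  sorted[3] = 2B2$2
  sorted[4] = B2$22
sorted[1] = 2$22B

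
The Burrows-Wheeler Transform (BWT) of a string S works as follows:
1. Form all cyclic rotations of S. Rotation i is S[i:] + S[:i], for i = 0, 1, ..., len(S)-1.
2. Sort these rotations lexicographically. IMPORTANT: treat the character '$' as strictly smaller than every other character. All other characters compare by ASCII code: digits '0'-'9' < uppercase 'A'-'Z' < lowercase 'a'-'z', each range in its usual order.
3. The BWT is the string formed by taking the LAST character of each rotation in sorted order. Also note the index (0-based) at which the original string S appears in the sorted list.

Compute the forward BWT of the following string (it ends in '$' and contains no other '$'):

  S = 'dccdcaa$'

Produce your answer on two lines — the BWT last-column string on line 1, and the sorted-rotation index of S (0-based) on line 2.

All 8 rotations (rotation i = S[i:]+S[:i]):
  rot[0] = dccdcaa$
  rot[1] = ccdcaa$d
  rot[2] = cdcaa$dc
  rot[3] = dcaa$dcc
  rot[4] = caa$dccd
  rot[5] = aa$dccdc
  rot[6] = a$dccdca
  rot[7] = $dccdcaa
Sorted (with $ < everything):
  sorted[0] = $dccdcaa  (last char: 'a')
  sorted[1] = a$dccdca  (last char: 'a')
  sorted[2] = aa$dccdc  (last char: 'c')
  sorted[3] = caa$dccd  (last char: 'd')
  sorted[4] = ccdcaa$d  (last char: 'd')
  sorted[5] = cdcaa$dc  (last char: 'c')
  sorted[6] = dcaa$dcc  (last char: 'c')
  sorted[7] = dccdcaa$  (last char: '$')
Last column: aacddcc$
Original string S is at sorted index 7

Answer: aacddcc$
7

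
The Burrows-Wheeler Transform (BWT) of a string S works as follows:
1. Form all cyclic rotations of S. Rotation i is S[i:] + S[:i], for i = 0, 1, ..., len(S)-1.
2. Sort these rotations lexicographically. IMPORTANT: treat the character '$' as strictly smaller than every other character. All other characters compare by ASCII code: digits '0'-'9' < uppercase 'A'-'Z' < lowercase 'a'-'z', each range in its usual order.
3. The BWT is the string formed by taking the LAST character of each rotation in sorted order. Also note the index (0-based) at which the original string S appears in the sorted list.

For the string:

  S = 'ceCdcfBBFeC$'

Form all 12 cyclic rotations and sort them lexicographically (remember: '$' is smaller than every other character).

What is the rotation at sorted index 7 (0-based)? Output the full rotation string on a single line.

All 12 rotations (rotation i = S[i:]+S[:i]):
  rot[0] = ceCdcfBBFeC$
  rot[1] = eCdcfBBFeC$c
  rot[2] = CdcfBBFeC$ce
  rot[3] = dcfBBFeC$ceC
  rot[4] = cfBBFeC$ceCd
  rot[5] = fBBFeC$ceCdc
  rot[6] = BBFeC$ceCdcf
  rot[7] = BFeC$ceCdcfB
  rot[8] = FeC$ceCdcfBB
  rot[9] = eC$ceCdcfBBF
  rot[10] = C$ceCdcfBBFe
  rot[11] = $ceCdcfBBFeC
Sorted (with $ < everything):
  sorted[0] = $ceCdcfBBFeC
  sorted[1] = BBFeC$ceCdcf
  sorted[2] = BFeC$ceCdcfB
  sorted[3] = C$ceCdcfBBFe
  sorted[4] = CdcfBBFeC$ce
  sorted[5] = FeC$ceCdcfBB
  sorted[6] = ceCdcfBBFeC$
  sorted[7] = cfBBFeC$ceCd
  sorted[8] = dcfBBFeC$ceC
  sorted[9] = eC$ceCdcfBBF
  sorted[10] = eCdcfBBFeC$c
  sorted[11] = fBBFeC$ceCdc
sorted[7] = cfBBFeC$ceCd

Answer: cfBBFeC$ceCd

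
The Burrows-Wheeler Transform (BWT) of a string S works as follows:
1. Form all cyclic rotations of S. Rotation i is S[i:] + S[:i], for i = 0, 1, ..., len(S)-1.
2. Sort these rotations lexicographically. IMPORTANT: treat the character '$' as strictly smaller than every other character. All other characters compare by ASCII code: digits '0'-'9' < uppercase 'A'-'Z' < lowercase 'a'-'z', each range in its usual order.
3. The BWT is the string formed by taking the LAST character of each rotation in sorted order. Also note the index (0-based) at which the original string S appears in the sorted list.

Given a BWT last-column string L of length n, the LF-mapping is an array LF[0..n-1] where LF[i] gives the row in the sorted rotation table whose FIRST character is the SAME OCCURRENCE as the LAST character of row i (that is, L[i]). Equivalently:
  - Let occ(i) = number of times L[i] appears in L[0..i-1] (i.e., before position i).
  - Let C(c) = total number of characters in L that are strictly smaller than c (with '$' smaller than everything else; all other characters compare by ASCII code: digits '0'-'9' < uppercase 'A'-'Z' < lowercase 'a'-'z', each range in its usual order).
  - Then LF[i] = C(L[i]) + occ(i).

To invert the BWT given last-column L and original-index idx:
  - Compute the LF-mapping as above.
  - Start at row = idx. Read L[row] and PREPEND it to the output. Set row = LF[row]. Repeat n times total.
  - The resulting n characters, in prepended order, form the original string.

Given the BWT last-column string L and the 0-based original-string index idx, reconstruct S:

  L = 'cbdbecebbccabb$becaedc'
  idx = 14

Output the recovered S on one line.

LF mapping: 10 3 16 4 18 11 19 5 6 12 13 1 7 8 0 9 20 14 2 21 17 15
Walk LF starting at row 14, prepending L[row]:
  step 1: row=14, L[14]='$', prepend. Next row=LF[14]=0
  step 2: row=0, L[0]='c', prepend. Next row=LF[0]=10
  step 3: row=10, L[10]='c', prepend. Next row=LF[10]=13
  step 4: row=13, L[13]='b', prepend. Next row=LF[13]=8
  step 5: row=8, L[8]='b', prepend. Next row=LF[8]=6
  step 6: row=6, L[6]='e', prepend. Next row=LF[6]=19
  step 7: row=19, L[19]='e', prepend. Next row=LF[19]=21
  step 8: row=21, L[21]='c', prepend. Next row=LF[21]=15
  step 9: row=15, L[15]='b', prepend. Next row=LF[15]=9
  step 10: row=9, L[9]='c', prepend. Next row=LF[9]=12
  step 11: row=12, L[12]='b', prepend. Next row=LF[12]=7
  step 12: row=7, L[7]='b', prepend. Next row=LF[7]=5
  step 13: row=5, L[5]='c', prepend. Next row=LF[5]=11
  step 14: row=11, L[11]='a', prepend. Next row=LF[11]=1
  step 15: row=1, L[1]='b', prepend. Next row=LF[1]=3
  step 16: row=3, L[3]='b', prepend. Next row=LF[3]=4
  step 17: row=4, L[4]='e', prepend. Next row=LF[4]=18
  step 18: row=18, L[18]='a', prepend. Next row=LF[18]=2
  step 19: row=2, L[2]='d', prepend. Next row=LF[2]=16
  step 20: row=16, L[16]='e', prepend. Next row=LF[16]=20
  step 21: row=20, L[20]='d', prepend. Next row=LF[20]=17
  step 22: row=17, L[17]='c', prepend. Next row=LF[17]=14
Reversed output: cdedaebbacbbcbceebbcc$

Answer: cdedaebbacbbcbceebbcc$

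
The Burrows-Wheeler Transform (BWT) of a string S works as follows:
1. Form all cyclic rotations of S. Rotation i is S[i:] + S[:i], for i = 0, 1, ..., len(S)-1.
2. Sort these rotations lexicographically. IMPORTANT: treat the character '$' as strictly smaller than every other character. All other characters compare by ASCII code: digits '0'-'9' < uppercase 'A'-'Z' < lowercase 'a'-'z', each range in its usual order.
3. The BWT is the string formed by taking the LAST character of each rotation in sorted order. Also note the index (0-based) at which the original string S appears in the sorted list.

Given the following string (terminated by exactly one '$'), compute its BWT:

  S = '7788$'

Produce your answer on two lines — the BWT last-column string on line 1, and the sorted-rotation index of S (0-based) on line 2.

All 5 rotations (rotation i = S[i:]+S[:i]):
  rot[0] = 7788$
  rot[1] = 788$7
  rot[2] = 88$77
  rot[3] = 8$778
  rot[4] = $7788
Sorted (with $ < everything):
  sorted[0] = $7788  (last char: '8')
  sorted[1] = 7788$  (last char: '$')
  sorted[2] = 788$7  (last char: '7')
  sorted[3] = 8$778  (last char: '8')
  sorted[4] = 88$77  (last char: '7')
Last column: 8$787
Original string S is at sorted index 1

Answer: 8$787
1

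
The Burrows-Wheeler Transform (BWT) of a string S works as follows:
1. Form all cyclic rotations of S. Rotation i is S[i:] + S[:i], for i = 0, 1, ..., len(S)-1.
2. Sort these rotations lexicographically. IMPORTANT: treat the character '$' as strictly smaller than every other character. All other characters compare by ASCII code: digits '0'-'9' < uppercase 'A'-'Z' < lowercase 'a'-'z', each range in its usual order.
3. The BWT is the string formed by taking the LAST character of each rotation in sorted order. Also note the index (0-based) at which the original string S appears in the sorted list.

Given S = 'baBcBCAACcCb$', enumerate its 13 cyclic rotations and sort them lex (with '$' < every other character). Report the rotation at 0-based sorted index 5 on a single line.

Answer: CAACcCb$baBcB

Derivation:
All 13 rotations (rotation i = S[i:]+S[:i]):
  rot[0] = baBcBCAACcCb$
  rot[1] = aBcBCAACcCb$b
  rot[2] = BcBCAACcCb$ba
  rot[3] = cBCAACcCb$baB
  rot[4] = BCAACcCb$baBc
  rot[5] = CAACcCb$baBcB
  rot[6] = AACcCb$baBcBC
  rot[7] = ACcCb$baBcBCA
  rot[8] = CcCb$baBcBCAA
  rot[9] = cCb$baBcBCAAC
  rot[10] = Cb$baBcBCAACc
  rot[11] = b$baBcBCAACcC
  rot[12] = $baBcBCAACcCb
Sorted (with $ < everything):
  sorted[0] = $baBcBCAACcCb
  sorted[1] = AACcCb$baBcBC
  sorted[2] = ACcCb$baBcBCA
  sorted[3] = BCAACcCb$baBc
  sorted[4] = BcBCAACcCb$ba
  sorted[5] = CAACcCb$baBcB
  sorted[6] = Cb$baBcBCAACc
  sorted[7] = CcCb$baBcBCAA
  sorted[8] = aBcBCAACcCb$b
  sorted[9] = b$baBcBCAACcC
  sorted[10] = baBcBCAACcCb$
  sorted[11] = cBCAACcCb$baB
  sorted[12] = cCb$baBcBCAAC
sorted[5] = CAACcCb$baBcB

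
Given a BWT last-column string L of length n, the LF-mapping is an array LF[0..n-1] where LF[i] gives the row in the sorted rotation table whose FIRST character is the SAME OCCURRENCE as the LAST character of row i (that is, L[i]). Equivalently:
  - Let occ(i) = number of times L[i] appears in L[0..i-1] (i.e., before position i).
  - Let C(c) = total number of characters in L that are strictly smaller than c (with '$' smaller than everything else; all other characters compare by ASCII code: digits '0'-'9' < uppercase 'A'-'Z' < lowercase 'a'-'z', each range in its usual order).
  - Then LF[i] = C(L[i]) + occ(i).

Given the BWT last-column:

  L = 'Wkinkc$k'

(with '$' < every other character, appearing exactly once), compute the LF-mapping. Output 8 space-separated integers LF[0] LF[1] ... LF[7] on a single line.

Char counts: '$':1, 'W':1, 'c':1, 'i':1, 'k':3, 'n':1
C (first-col start): C('$')=0, C('W')=1, C('c')=2, C('i')=3, C('k')=4, C('n')=7
L[0]='W': occ=0, LF[0]=C('W')+0=1+0=1
L[1]='k': occ=0, LF[1]=C('k')+0=4+0=4
L[2]='i': occ=0, LF[2]=C('i')+0=3+0=3
L[3]='n': occ=0, LF[3]=C('n')+0=7+0=7
L[4]='k': occ=1, LF[4]=C('k')+1=4+1=5
L[5]='c': occ=0, LF[5]=C('c')+0=2+0=2
L[6]='$': occ=0, LF[6]=C('$')+0=0+0=0
L[7]='k': occ=2, LF[7]=C('k')+2=4+2=6

Answer: 1 4 3 7 5 2 0 6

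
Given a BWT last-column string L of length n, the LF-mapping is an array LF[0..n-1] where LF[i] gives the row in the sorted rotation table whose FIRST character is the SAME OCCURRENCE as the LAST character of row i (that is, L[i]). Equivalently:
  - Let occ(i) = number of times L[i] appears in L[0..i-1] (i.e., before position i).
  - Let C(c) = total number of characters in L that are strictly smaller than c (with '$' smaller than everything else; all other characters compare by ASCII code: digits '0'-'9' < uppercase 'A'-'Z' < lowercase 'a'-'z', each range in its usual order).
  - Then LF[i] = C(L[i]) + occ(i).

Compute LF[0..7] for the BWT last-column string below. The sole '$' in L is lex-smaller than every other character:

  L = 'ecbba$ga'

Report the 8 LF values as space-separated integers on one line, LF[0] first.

Char counts: '$':1, 'a':2, 'b':2, 'c':1, 'e':1, 'g':1
C (first-col start): C('$')=0, C('a')=1, C('b')=3, C('c')=5, C('e')=6, C('g')=7
L[0]='e': occ=0, LF[0]=C('e')+0=6+0=6
L[1]='c': occ=0, LF[1]=C('c')+0=5+0=5
L[2]='b': occ=0, LF[2]=C('b')+0=3+0=3
L[3]='b': occ=1, LF[3]=C('b')+1=3+1=4
L[4]='a': occ=0, LF[4]=C('a')+0=1+0=1
L[5]='$': occ=0, LF[5]=C('$')+0=0+0=0
L[6]='g': occ=0, LF[6]=C('g')+0=7+0=7
L[7]='a': occ=1, LF[7]=C('a')+1=1+1=2

Answer: 6 5 3 4 1 0 7 2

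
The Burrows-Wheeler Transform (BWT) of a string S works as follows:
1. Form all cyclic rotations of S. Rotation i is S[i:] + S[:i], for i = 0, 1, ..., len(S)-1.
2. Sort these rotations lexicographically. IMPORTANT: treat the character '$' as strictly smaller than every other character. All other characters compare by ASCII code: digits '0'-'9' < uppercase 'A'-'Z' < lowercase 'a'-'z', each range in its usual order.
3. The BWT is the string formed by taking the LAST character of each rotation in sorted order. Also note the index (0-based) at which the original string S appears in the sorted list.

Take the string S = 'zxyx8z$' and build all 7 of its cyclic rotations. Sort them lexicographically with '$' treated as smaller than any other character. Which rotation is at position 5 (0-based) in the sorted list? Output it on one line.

Answer: z$zxyx8

Derivation:
All 7 rotations (rotation i = S[i:]+S[:i]):
  rot[0] = zxyx8z$
  rot[1] = xyx8z$z
  rot[2] = yx8z$zx
  rot[3] = x8z$zxy
  rot[4] = 8z$zxyx
  rot[5] = z$zxyx8
  rot[6] = $zxyx8z
Sorted (with $ < everything):
  sorted[0] = $zxyx8z
  sorted[1] = 8z$zxyx
  sorted[2] = x8z$zxy
  sorted[3] = xyx8z$z
  sorted[4] = yx8z$zx
  sorted[5] = z$zxyx8
  sorted[6] = zxyx8z$
sorted[5] = z$zxyx8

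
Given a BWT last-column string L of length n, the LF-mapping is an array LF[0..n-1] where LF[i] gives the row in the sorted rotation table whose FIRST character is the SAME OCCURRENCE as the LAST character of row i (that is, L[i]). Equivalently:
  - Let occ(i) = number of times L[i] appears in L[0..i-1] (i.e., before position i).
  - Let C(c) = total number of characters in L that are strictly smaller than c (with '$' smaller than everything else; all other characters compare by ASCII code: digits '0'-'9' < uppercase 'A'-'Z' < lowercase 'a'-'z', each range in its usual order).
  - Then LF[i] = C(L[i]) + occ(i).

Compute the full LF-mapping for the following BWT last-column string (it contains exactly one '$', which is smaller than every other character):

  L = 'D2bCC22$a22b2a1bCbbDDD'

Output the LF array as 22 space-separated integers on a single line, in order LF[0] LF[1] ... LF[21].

Char counts: '$':1, '1':1, '2':6, 'C':3, 'D':4, 'a':2, 'b':5
C (first-col start): C('$')=0, C('1')=1, C('2')=2, C('C')=8, C('D')=11, C('a')=15, C('b')=17
L[0]='D': occ=0, LF[0]=C('D')+0=11+0=11
L[1]='2': occ=0, LF[1]=C('2')+0=2+0=2
L[2]='b': occ=0, LF[2]=C('b')+0=17+0=17
L[3]='C': occ=0, LF[3]=C('C')+0=8+0=8
L[4]='C': occ=1, LF[4]=C('C')+1=8+1=9
L[5]='2': occ=1, LF[5]=C('2')+1=2+1=3
L[6]='2': occ=2, LF[6]=C('2')+2=2+2=4
L[7]='$': occ=0, LF[7]=C('$')+0=0+0=0
L[8]='a': occ=0, LF[8]=C('a')+0=15+0=15
L[9]='2': occ=3, LF[9]=C('2')+3=2+3=5
L[10]='2': occ=4, LF[10]=C('2')+4=2+4=6
L[11]='b': occ=1, LF[11]=C('b')+1=17+1=18
L[12]='2': occ=5, LF[12]=C('2')+5=2+5=7
L[13]='a': occ=1, LF[13]=C('a')+1=15+1=16
L[14]='1': occ=0, LF[14]=C('1')+0=1+0=1
L[15]='b': occ=2, LF[15]=C('b')+2=17+2=19
L[16]='C': occ=2, LF[16]=C('C')+2=8+2=10
L[17]='b': occ=3, LF[17]=C('b')+3=17+3=20
L[18]='b': occ=4, LF[18]=C('b')+4=17+4=21
L[19]='D': occ=1, LF[19]=C('D')+1=11+1=12
L[20]='D': occ=2, LF[20]=C('D')+2=11+2=13
L[21]='D': occ=3, LF[21]=C('D')+3=11+3=14

Answer: 11 2 17 8 9 3 4 0 15 5 6 18 7 16 1 19 10 20 21 12 13 14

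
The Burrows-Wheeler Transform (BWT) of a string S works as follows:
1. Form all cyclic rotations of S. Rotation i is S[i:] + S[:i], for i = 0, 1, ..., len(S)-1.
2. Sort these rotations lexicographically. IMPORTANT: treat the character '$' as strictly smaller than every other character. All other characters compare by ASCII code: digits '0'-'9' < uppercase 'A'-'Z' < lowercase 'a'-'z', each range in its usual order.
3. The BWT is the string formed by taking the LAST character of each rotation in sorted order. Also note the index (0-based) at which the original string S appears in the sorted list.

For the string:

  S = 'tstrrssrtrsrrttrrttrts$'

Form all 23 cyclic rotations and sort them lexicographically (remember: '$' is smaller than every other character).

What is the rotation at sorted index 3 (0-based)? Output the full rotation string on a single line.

Answer: rrttrts$tstrrssrtrsrrtt

Derivation:
All 23 rotations (rotation i = S[i:]+S[:i]):
  rot[0] = tstrrssrtrsrrttrrttrts$
  rot[1] = strrssrtrsrrttrrttrts$t
  rot[2] = trrssrtrsrrttrrttrts$ts
  rot[3] = rrssrtrsrrttrrttrts$tst
  rot[4] = rssrtrsrrttrrttrts$tstr
  rot[5] = ssrtrsrrttrrttrts$tstrr
  rot[6] = srtrsrrttrrttrts$tstrrs
  rot[7] = rtrsrrttrrttrts$tstrrss
  rot[8] = trsrrttrrttrts$tstrrssr
  rot[9] = rsrrttrrttrts$tstrrssrt
  rot[10] = srrttrrttrts$tstrrssrtr
  rot[11] = rrttrrttrts$tstrrssrtrs
  rot[12] = rttrrttrts$tstrrssrtrsr
  rot[13] = ttrrttrts$tstrrssrtrsrr
  rot[14] = trrttrts$tstrrssrtrsrrt
  rot[15] = rrttrts$tstrrssrtrsrrtt
  rot[16] = rttrts$tstrrssrtrsrrttr
  rot[17] = ttrts$tstrrssrtrsrrttrr
  rot[18] = trts$tstrrssrtrsrrttrrt
  rot[19] = rts$tstrrssrtrsrrttrrtt
  rot[20] = ts$tstrrssrtrsrrttrrttr
  rot[21] = s$tstrrssrtrsrrttrrttrt
  rot[22] = $tstrrssrtrsrrttrrttrts
Sorted (with $ < everything):
  sorted[0] = $tstrrssrtrsrrttrrttrts
  sorted[1] = rrssrtrsrrttrrttrts$tst
  sorted[2] = rrttrrttrts$tstrrssrtrs
  sorted[3] = rrttrts$tstrrssrtrsrrtt
  sorted[4] = rsrrttrrttrts$tstrrssrt
  sorted[5] = rssrtrsrrttrrttrts$tstr
  sorted[6] = rtrsrrttrrttrts$tstrrss
  sorted[7] = rts$tstrrssrtrsrrttrrtt
  sorted[8] = rttrrttrts$tstrrssrtrsr
  sorted[9] = rttrts$tstrrssrtrsrrttr
  sorted[10] = s$tstrrssrtrsrrttrrttrt
  sorted[11] = srrttrrttrts$tstrrssrtr
  sorted[12] = srtrsrrttrrttrts$tstrrs
  sorted[13] = ssrtrsrrttrrttrts$tstrr
  sorted[14] = strrssrtrsrrttrrttrts$t
  sorted[15] = trrssrtrsrrttrrttrts$ts
  sorted[16] = trrttrts$tstrrssrtrsrrt
  sorted[17] = trsrrttrrttrts$tstrrssr
  sorted[18] = trts$tstrrssrtrsrrttrrt
  sorted[19] = ts$tstrrssrtrsrrttrrttr
  sorted[20] = tstrrssrtrsrrttrrttrts$
  sorted[21] = ttrrttrts$tstrrssrtrsrr
  sorted[22] = ttrts$tstrrssrtrsrrttrr
sorted[3] = rrttrts$tstrrssrtrsrrtt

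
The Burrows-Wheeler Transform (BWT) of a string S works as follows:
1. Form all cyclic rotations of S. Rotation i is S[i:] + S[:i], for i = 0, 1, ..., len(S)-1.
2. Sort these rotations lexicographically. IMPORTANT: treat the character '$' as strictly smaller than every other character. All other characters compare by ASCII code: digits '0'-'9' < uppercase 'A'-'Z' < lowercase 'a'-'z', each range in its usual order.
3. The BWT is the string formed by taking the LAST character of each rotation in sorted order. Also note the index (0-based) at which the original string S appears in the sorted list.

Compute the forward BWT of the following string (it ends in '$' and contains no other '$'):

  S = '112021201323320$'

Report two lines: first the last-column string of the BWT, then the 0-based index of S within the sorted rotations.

All 16 rotations (rotation i = S[i:]+S[:i]):
  rot[0] = 112021201323320$
  rot[1] = 12021201323320$1
  rot[2] = 2021201323320$11
  rot[3] = 021201323320$112
  rot[4] = 21201323320$1120
  rot[5] = 1201323320$11202
  rot[6] = 201323320$112021
  rot[7] = 01323320$1120212
  rot[8] = 1323320$11202120
  rot[9] = 323320$112021201
  rot[10] = 23320$1120212013
  rot[11] = 3320$11202120132
  rot[12] = 320$112021201323
  rot[13] = 20$1120212013233
  rot[14] = 0$11202120132332
  rot[15] = $112021201323320
Sorted (with $ < everything):
  sorted[0] = $112021201323320  (last char: '0')
  sorted[1] = 0$11202120132332  (last char: '2')
  sorted[2] = 01323320$1120212  (last char: '2')
  sorted[3] = 021201323320$112  (last char: '2')
  sorted[4] = 112021201323320$  (last char: '$')
  sorted[5] = 1201323320$11202  (last char: '2')
  sorted[6] = 12021201323320$1  (last char: '1')
  sorted[7] = 1323320$11202120  (last char: '0')
  sorted[8] = 20$1120212013233  (last char: '3')
  sorted[9] = 201323320$112021  (last char: '1')
  sorted[10] = 2021201323320$11  (last char: '1')
  sorted[11] = 21201323320$1120  (last char: '0')
  sorted[12] = 23320$1120212013  (last char: '3')
  sorted[13] = 320$112021201323  (last char: '3')
  sorted[14] = 323320$112021201  (last char: '1')
  sorted[15] = 3320$11202120132  (last char: '2')
Last column: 0222$21031103312
Original string S is at sorted index 4

Answer: 0222$21031103312
4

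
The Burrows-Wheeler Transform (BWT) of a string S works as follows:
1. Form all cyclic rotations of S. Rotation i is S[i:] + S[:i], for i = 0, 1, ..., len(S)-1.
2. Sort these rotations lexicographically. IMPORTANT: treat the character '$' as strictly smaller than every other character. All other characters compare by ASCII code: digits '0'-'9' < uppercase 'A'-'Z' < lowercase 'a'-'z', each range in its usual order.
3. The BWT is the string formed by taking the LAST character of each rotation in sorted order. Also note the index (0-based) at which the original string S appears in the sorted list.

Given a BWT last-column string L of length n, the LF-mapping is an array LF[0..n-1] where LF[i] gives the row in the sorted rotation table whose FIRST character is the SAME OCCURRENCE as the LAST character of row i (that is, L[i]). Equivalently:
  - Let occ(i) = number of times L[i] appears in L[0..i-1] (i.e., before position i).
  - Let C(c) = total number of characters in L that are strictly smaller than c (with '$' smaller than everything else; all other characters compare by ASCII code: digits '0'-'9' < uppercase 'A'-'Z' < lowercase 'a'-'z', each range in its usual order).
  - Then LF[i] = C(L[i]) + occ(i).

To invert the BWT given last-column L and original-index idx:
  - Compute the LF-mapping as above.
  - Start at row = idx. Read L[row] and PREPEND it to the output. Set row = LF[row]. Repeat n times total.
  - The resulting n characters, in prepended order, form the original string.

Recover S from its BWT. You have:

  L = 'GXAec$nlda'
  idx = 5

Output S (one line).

LF mapping: 2 3 1 7 5 0 9 8 6 4
Walk LF starting at row 5, prepending L[row]:
  step 1: row=5, L[5]='$', prepend. Next row=LF[5]=0
  step 2: row=0, L[0]='G', prepend. Next row=LF[0]=2
  step 3: row=2, L[2]='A', prepend. Next row=LF[2]=1
  step 4: row=1, L[1]='X', prepend. Next row=LF[1]=3
  step 5: row=3, L[3]='e', prepend. Next row=LF[3]=7
  step 6: row=7, L[7]='l', prepend. Next row=LF[7]=8
  step 7: row=8, L[8]='d', prepend. Next row=LF[8]=6
  step 8: row=6, L[6]='n', prepend. Next row=LF[6]=9
  step 9: row=9, L[9]='a', prepend. Next row=LF[9]=4
  step 10: row=4, L[4]='c', prepend. Next row=LF[4]=5
Reversed output: candleXAG$

Answer: candleXAG$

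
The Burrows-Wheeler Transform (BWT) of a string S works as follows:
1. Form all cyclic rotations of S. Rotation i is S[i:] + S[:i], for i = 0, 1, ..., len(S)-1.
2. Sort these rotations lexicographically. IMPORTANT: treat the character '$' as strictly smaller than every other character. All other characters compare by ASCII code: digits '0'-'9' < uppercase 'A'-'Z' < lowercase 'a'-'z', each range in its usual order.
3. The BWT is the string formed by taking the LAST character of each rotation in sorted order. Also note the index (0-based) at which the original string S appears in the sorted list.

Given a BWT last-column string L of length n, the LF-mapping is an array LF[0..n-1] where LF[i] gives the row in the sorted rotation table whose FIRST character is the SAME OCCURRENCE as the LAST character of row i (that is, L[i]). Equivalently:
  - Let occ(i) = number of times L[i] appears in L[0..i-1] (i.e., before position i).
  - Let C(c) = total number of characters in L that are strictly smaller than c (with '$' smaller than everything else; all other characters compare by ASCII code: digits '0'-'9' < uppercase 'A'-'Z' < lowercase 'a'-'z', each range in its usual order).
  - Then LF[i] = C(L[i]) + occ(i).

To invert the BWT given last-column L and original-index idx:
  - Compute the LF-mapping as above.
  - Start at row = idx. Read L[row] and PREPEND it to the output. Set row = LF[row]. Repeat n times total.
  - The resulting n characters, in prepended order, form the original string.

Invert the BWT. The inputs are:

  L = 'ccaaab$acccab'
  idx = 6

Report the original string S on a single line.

Answer: baccaaaabccc$

Derivation:
LF mapping: 8 9 1 2 3 6 0 4 10 11 12 5 7
Walk LF starting at row 6, prepending L[row]:
  step 1: row=6, L[6]='$', prepend. Next row=LF[6]=0
  step 2: row=0, L[0]='c', prepend. Next row=LF[0]=8
  step 3: row=8, L[8]='c', prepend. Next row=LF[8]=10
  step 4: row=10, L[10]='c', prepend. Next row=LF[10]=12
  step 5: row=12, L[12]='b', prepend. Next row=LF[12]=7
  step 6: row=7, L[7]='a', prepend. Next row=LF[7]=4
  step 7: row=4, L[4]='a', prepend. Next row=LF[4]=3
  step 8: row=3, L[3]='a', prepend. Next row=LF[3]=2
  step 9: row=2, L[2]='a', prepend. Next row=LF[2]=1
  step 10: row=1, L[1]='c', prepend. Next row=LF[1]=9
  step 11: row=9, L[9]='c', prepend. Next row=LF[9]=11
  step 12: row=11, L[11]='a', prepend. Next row=LF[11]=5
  step 13: row=5, L[5]='b', prepend. Next row=LF[5]=6
Reversed output: baccaaaabccc$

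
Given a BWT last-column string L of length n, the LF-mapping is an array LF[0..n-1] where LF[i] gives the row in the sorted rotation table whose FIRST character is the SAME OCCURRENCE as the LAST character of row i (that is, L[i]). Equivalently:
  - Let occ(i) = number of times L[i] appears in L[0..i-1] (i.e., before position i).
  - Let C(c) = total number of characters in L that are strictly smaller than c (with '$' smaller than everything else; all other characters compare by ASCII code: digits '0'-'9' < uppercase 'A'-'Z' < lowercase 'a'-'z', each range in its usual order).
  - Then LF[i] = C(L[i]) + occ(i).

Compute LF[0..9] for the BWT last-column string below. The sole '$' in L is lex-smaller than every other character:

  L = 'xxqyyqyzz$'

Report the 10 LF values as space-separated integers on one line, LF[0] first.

Answer: 3 4 1 5 6 2 7 8 9 0

Derivation:
Char counts: '$':1, 'q':2, 'x':2, 'y':3, 'z':2
C (first-col start): C('$')=0, C('q')=1, C('x')=3, C('y')=5, C('z')=8
L[0]='x': occ=0, LF[0]=C('x')+0=3+0=3
L[1]='x': occ=1, LF[1]=C('x')+1=3+1=4
L[2]='q': occ=0, LF[2]=C('q')+0=1+0=1
L[3]='y': occ=0, LF[3]=C('y')+0=5+0=5
L[4]='y': occ=1, LF[4]=C('y')+1=5+1=6
L[5]='q': occ=1, LF[5]=C('q')+1=1+1=2
L[6]='y': occ=2, LF[6]=C('y')+2=5+2=7
L[7]='z': occ=0, LF[7]=C('z')+0=8+0=8
L[8]='z': occ=1, LF[8]=C('z')+1=8+1=9
L[9]='$': occ=0, LF[9]=C('$')+0=0+0=0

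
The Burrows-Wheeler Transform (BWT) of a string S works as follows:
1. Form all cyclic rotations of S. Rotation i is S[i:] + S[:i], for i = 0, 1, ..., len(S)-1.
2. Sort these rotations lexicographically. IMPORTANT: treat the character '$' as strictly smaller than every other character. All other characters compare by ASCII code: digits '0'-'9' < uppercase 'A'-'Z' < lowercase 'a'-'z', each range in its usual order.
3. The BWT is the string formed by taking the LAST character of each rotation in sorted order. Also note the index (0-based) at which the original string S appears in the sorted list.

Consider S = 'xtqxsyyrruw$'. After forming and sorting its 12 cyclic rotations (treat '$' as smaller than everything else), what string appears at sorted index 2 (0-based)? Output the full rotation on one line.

All 12 rotations (rotation i = S[i:]+S[:i]):
  rot[0] = xtqxsyyrruw$
  rot[1] = tqxsyyrruw$x
  rot[2] = qxsyyrruw$xt
  rot[3] = xsyyrruw$xtq
  rot[4] = syyrruw$xtqx
  rot[5] = yyrruw$xtqxs
  rot[6] = yrruw$xtqxsy
  rot[7] = rruw$xtqxsyy
  rot[8] = ruw$xtqxsyyr
  rot[9] = uw$xtqxsyyrr
  rot[10] = w$xtqxsyyrru
  rot[11] = $xtqxsyyrruw
Sorted (with $ < everything):
  sorted[0] = $xtqxsyyrruw
  sorted[1] = qxsyyrruw$xt
  sorted[2] = rruw$xtqxsyy
  sorted[3] = ruw$xtqxsyyr
  sorted[4] = syyrruw$xtqx
  sorted[5] = tqxsyyrruw$x
  sorted[6] = uw$xtqxsyyrr
  sorted[7] = w$xtqxsyyrru
  sorted[8] = xsyyrruw$xtq
  sorted[9] = xtqxsyyrruw$
  sorted[10] = yrruw$xtqxsy
  sorted[11] = yyrruw$xtqxs
sorted[2] = rruw$xtqxsyy

Answer: rruw$xtqxsyy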